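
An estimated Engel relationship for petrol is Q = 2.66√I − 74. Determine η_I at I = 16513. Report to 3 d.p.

0.638

At I = 16513: Q = 267.818.
dQ/dI = 2.66/(2√I) = 0.01035 at this income.
η = (dQ/dI)·(I/Q) = 0.01035 × (16513/267.818) = 0.638.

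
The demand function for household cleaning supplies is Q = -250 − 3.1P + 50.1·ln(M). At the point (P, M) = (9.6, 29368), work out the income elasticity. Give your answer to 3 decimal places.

0.213

At P = 9.6, M = 29368: Q = 235.652.
Holding P constant, ∂Q/∂M = 50.1/M = 0.00170594.
η_M = (∂Q/∂M)·(M/Q) = 0.00170594 × (29368/235.652) = 0.213.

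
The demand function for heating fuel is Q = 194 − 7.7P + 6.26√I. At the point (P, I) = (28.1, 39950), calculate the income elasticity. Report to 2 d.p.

0.51

At P = 28.1, I = 39950: Q = 1228.847.
Holding P constant, ∂Q/∂I = 6.26/(2√I) = 0.0156598.
η_I = (∂Q/∂I)·(I/Q) = 0.0156598 × (39950/1228.847) = 0.51.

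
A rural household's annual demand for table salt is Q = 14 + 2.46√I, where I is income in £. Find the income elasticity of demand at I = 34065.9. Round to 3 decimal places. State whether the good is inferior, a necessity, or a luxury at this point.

At I = 34065.9: Q = 468.041.
dQ/dI = 2.46/(2√I) = 0.00666416 at this income.
η = (dQ/dI)·(I/Q) = 0.00666416 × (34065.9/468.041) = 0.485.
Since 0 < η < 1, the good is a necessity.

0.485 (necessity)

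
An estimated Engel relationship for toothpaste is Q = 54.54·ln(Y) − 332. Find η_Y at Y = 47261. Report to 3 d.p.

At Y = 47261: Q = 255.038.
dQ/dY = 54.54/Y = 0.00115402 at this income.
η = (dQ/dY)·(Y/Q) = 0.00115402 × (47261/255.038) = 0.214.

0.214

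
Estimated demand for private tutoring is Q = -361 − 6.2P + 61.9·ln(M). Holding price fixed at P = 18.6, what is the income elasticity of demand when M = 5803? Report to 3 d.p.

1.030

At P = 18.6, M = 5803: Q = 60.113.
Holding P constant, ∂Q/∂M = 61.9/M = 0.0106669.
η_M = (∂Q/∂M)·(M/Q) = 0.0106669 × (5803/60.113) = 1.030.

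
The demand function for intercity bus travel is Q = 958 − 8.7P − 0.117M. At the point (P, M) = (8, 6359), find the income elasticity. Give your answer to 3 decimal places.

At P = 8, M = 6359: Q = 144.397.
Holding P constant, ∂Q/∂M = −0.117.
η_M = (∂Q/∂M)·(M/Q) = -0.117 × (6359/144.397) = -5.152.

-5.152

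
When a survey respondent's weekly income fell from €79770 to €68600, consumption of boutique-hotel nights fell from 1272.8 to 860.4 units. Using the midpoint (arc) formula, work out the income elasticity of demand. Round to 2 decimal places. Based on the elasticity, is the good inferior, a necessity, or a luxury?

2.57 (luxury)

ΔQ = 860.4 − 1272.8 = -412.4; midpoint Q̄ = (1272.8 + 860.4)/2 = 1066.6.
ΔI = 68600 − 79770 = -11170; midpoint Ī = (79770 + 68600)/2 = 74185.
η = (ΔQ/Q̄) ÷ (ΔI/Ī) = (-412.4/1066.6) ÷ (-11170/74185) = 2.57.
η > 1 ⇒ luxury.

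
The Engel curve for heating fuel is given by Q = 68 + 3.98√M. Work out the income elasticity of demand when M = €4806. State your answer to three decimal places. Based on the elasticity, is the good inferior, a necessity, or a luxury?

0.401 (necessity)

At M = 4806: Q = 343.915.
dQ/dM = 3.98/(2√M) = 0.0287052 at this income.
η = (dQ/dM)·(M/Q) = 0.0287052 × (4806/343.915) = 0.401.
Since 0 < η < 1, the good is a necessity.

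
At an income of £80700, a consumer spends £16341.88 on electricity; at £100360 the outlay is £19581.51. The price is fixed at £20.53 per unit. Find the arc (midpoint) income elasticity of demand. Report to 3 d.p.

0.831

With a constant price, Q₁ = 16341.88/20.53 = 796.000 and Q₂ = 19581.51/20.53 = 953.800 (equivalently, work directly with expenditure since P cancels).
Midpoint %ΔQ = (19581.51 − 16341.88)/17961.70 = 0.18036; midpoint %ΔI = (100360 − 80700)/90530 = 0.21717.
η = 0.18036 / 0.21717 = 0.831.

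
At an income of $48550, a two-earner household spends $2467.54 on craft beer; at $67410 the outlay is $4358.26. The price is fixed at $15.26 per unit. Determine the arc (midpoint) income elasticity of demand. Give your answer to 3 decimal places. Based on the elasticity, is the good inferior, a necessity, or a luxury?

1.703 (luxury)

With a constant price, Q₁ = 2467.54/15.26 = 161.700 and Q₂ = 4358.26/15.26 = 285.600 (equivalently, work directly with expenditure since P cancels).
Midpoint %ΔQ = (4358.26 − 2467.54)/3412.90 = 0.55399; midpoint %ΔI = (67410 − 48550)/57980 = 0.32528.
η = 0.55399 / 0.32528 = 1.703.
η > 1 ⇒ luxury.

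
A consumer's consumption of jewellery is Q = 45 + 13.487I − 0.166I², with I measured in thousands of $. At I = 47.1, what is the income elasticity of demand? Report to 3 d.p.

-0.325

At I = 47.1: Q = 311.9816.
dQ/dI = 13.487 − 0.332I = -2.15020.
η = (dQ/dI)·(I/Q) = -2.15020 × (47.1/311.9816) = -0.325.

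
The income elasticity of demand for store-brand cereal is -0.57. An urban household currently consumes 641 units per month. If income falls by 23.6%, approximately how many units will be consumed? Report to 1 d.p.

%ΔQ ≈ η × %ΔI = -0.57 × (-23.6%) = 13.452%.
New Q ≈ 641 × (1 + 0.13452) = 727.2.

727.2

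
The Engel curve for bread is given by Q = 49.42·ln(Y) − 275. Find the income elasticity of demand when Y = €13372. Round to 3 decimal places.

0.254

At Y = 13372: Q = 194.535.
dQ/dY = 49.42/Y = 0.00369578 at this income.
η = (dQ/dY)·(Y/Q) = 0.00369578 × (13372/194.535) = 0.254.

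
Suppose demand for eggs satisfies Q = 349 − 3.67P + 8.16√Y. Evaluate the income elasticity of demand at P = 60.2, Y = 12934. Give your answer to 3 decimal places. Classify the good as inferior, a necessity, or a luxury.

0.439 (necessity)

At P = 60.2, Y = 12934: Q = 1056.084.
Holding P constant, ∂Q/∂Y = 8.16/(2√Y) = 0.0358752.
η_Y = (∂Q/∂Y)·(Y/Q) = 0.0358752 × (12934/1056.084) = 0.439.
Since 0 < η < 1, this is a necessity.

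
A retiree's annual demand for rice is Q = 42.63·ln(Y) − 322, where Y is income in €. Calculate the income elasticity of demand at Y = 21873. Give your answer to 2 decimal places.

At Y = 21873: Q = 104.002.
dQ/dY = 42.63/Y = 0.00194898 at this income.
η = (dQ/dY)·(Y/Q) = 0.00194898 × (21873/104.002) = 0.41.

0.41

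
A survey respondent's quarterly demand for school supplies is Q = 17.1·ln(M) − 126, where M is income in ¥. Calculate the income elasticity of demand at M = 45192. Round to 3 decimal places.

0.298

At M = 45192: Q = 57.289.
dQ/dM = 17.1/M = 0.000378386 at this income.
η = (dQ/dM)·(M/Q) = 0.000378386 × (45192/57.289) = 0.298.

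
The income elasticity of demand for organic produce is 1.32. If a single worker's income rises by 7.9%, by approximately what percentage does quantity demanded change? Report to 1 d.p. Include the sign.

10.4%

%ΔQ ≈ η × %ΔI = 1.32 × 7.9% = 10.4%.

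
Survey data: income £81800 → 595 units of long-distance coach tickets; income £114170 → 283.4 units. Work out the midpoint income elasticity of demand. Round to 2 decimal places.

ΔQ = 283.4 − 595 = -311.6; midpoint Q̄ = (595 + 283.4)/2 = 439.2.
ΔI = 114170 − 81800 = 32370; midpoint Ī = (81800 + 114170)/2 = 97985.
η = (ΔQ/Q̄) ÷ (ΔI/Ī) = (-311.6/439.2) ÷ (32370/97985) = -2.15.

-2.15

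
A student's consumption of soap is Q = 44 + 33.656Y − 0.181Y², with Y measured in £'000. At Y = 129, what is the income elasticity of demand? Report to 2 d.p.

At Y = 129: Q = 1373.6030.
dQ/dY = 33.656 − 0.362Y = -13.04200.
η = (dQ/dY)·(Y/Q) = -13.04200 × (129/1373.6030) = -1.22.

-1.22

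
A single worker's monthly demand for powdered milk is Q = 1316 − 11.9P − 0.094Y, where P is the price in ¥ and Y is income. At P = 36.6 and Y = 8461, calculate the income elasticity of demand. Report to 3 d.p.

-9.343

At P = 36.6, Y = 8461: Q = 85.126.
Holding P constant, ∂Q/∂Y = −0.094.
η_Y = (∂Q/∂Y)·(Y/Q) = -0.094 × (8461/85.126) = -9.343.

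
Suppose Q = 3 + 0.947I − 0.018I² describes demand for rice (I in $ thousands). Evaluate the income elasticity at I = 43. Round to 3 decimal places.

At I = 43: Q = 10.4390.
dQ/dI = 0.947 − 0.036I = -0.60100.
η = (dQ/dI)·(I/Q) = -0.60100 × (43/10.4390) = -2.476.

-2.476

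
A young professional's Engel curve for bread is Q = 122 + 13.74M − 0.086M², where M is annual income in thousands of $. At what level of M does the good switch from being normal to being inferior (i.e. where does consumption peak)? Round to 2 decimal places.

79.88

dQ/dM = 13.74 − 0.172M.
The good is inferior where dQ/dM < 0. Setting dQ/dM = 0 gives M = 13.74 / 0.172 = 79.88.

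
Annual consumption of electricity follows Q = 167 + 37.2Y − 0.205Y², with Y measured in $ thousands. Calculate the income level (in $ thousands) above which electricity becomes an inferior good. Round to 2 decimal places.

dQ/dY = 37.2 − 0.41Y.
The good is inferior where dQ/dY < 0. Setting dQ/dY = 0 gives Y = 37.2 / 0.41 = 90.73.

90.73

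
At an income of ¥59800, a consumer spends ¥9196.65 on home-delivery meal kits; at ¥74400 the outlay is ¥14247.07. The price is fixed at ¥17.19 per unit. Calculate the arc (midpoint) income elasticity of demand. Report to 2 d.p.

With a constant price, Q₁ = 9196.65/17.19 = 535.000 and Q₂ = 14247.07/17.19 = 828.800 (equivalently, work directly with expenditure since P cancels).
Midpoint %ΔQ = (14247.07 − 9196.65)/11721.86 = 0.43085; midpoint %ΔI = (74400 − 59800)/67100 = 0.21759.
η = 0.43085 / 0.21759 = 1.98.

1.98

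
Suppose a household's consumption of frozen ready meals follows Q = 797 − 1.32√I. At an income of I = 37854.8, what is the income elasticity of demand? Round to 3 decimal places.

-0.238

At I = 37854.8: Q = 540.177.
dQ/dI = -1.32/(2√I) = -0.00339222 at this income.
η = (dQ/dI)·(I/Q) = -0.00339222 × (37854.8/540.177) = -0.238.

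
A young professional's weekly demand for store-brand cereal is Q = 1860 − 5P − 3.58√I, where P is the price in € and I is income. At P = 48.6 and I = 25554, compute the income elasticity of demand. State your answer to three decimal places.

At P = 48.6, I = 25554: Q = 1044.715.
Holding P constant, ∂Q/∂I = -3.58/(2√I) = -0.0111976.
η_I = (∂Q/∂I)·(I/Q) = -0.0111976 × (25554/1044.715) = -0.274.

-0.274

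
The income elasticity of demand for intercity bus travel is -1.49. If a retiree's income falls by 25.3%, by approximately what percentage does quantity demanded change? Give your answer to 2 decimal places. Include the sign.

%ΔQ ≈ η × %ΔI = -1.49 × (-25.3%) = 37.70%.

37.70%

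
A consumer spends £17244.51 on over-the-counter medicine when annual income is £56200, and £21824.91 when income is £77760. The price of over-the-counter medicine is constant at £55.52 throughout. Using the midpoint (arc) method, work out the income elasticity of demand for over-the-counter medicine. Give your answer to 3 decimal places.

0.728

With a constant price, Q₁ = 17244.51/55.52 = 310.600 and Q₂ = 21824.91/55.52 = 393.100 (equivalently, work directly with expenditure since P cancels).
Midpoint %ΔQ = (21824.91 − 17244.51)/19534.71 = 0.23447; midpoint %ΔI = (77760 − 56200)/66980 = 0.32189.
η = 0.23447 / 0.32189 = 0.728.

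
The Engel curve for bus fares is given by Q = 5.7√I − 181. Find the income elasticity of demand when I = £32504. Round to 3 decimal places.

At I = 32504: Q = 846.645.
dQ/dI = 5.7/(2√I) = 0.015808 at this income.
η = (dQ/dI)·(I/Q) = 0.015808 × (32504/846.645) = 0.607.

0.607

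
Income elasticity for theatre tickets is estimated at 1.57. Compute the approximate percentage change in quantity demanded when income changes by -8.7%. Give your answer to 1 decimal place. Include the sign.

%ΔQ ≈ η × %ΔI = 1.57 × (-8.7%) = -13.7%.

-13.7%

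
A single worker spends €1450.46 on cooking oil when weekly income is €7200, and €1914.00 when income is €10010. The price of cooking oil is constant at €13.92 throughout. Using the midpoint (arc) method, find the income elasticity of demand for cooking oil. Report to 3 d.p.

0.844

With a constant price, Q₁ = 1450.46/13.92 = 104.200 and Q₂ = 1914.00/13.92 = 137.500 (equivalently, work directly with expenditure since P cancels).
Midpoint %ΔQ = (1914.00 − 1450.46)/1682.23 = 0.27555; midpoint %ΔI = (10010 − 7200)/8605 = 0.32655.
η = 0.27555 / 0.32655 = 0.844.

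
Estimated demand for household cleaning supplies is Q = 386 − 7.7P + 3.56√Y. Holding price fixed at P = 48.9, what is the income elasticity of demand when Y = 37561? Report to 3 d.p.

At P = 48.9, Y = 37561: Q = 699.422.
Holding P constant, ∂Q/∂Y = 3.56/(2√Y) = 0.00918441.
η_Y = (∂Q/∂Y)·(Y/Q) = 0.00918441 × (37561/699.422) = 0.493.

0.493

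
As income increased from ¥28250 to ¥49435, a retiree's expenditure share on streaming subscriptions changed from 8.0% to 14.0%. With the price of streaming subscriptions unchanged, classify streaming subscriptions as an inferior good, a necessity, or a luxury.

The budget share rises as income rises, so η > 1.

luxury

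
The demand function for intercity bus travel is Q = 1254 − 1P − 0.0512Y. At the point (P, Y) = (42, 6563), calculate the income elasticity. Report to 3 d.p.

At P = 42, Y = 6563: Q = 875.974.
Holding P constant, ∂Q/∂Y = −0.0512.
η_Y = (∂Q/∂Y)·(Y/Q) = -0.0512 × (6563/875.974) = -0.384.

-0.384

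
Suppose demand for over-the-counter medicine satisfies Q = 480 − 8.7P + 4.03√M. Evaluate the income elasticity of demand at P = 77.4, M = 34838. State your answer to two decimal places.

0.67

At P = 77.4, M = 34838: Q = 558.817.
Holding P constant, ∂Q/∂M = 4.03/(2√M) = 0.0107956.
η_M = (∂Q/∂M)·(M/Q) = 0.0107956 × (34838/558.817) = 0.67.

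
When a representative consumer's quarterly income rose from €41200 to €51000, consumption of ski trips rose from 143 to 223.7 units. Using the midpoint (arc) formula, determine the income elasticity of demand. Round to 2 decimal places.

2.07

ΔQ = 223.7 − 143 = 80.7; midpoint Q̄ = (143 + 223.7)/2 = 183.35.
ΔI = 51000 − 41200 = 9800; midpoint Ī = (41200 + 51000)/2 = 46100.
η = (ΔQ/Q̄) ÷ (ΔI/Ī) = (80.7/183.35) ÷ (9800/46100) = 2.07.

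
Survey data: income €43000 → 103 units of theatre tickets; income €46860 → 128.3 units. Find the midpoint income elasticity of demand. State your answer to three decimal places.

2.546

ΔQ = 128.3 − 103 = 25.3; midpoint Q̄ = (103 + 128.3)/2 = 115.65.
ΔI = 46860 − 43000 = 3860; midpoint Ī = (43000 + 46860)/2 = 44930.
η = (ΔQ/Q̄) ÷ (ΔI/Ī) = (25.3/115.65) ÷ (3860/44930) = 2.546.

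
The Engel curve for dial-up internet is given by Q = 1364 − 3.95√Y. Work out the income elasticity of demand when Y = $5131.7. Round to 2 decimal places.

At Y = 5131.7: Q = 1081.038.
dQ/dY = -3.95/(2√Y) = -0.02757 at this income.
η = (dQ/dY)·(Y/Q) = -0.02757 × (5131.7/1081.038) = -0.13.

-0.13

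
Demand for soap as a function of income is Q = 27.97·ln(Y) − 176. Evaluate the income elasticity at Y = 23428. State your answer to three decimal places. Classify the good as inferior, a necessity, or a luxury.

0.265 (necessity)

At Y = 23428: Q = 105.425.
dQ/dY = 27.97/Y = 0.00119387 at this income.
η = (dQ/dY)·(Y/Q) = 0.00119387 × (23428/105.425) = 0.265.
Since 0 < η < 1, the good is a necessity.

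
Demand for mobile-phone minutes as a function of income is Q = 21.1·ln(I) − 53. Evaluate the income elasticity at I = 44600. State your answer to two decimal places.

At I = 44600: Q = 172.886.
dQ/dI = 21.1/I = 0.000473094 at this income.
η = (dQ/dI)·(I/Q) = 0.000473094 × (44600/172.886) = 0.12.

0.12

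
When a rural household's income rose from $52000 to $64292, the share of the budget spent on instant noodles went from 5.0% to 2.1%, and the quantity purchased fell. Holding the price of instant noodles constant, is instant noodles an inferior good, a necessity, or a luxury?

inferior good

Quantity demanded falls as income rises, so η < 0.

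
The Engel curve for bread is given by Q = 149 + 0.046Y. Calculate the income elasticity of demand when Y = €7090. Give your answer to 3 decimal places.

At Y = 7090: Q = 475.140.
dQ/dY = 0.046.
η = (dQ/dY)·(Y/Q) = 0.046 × (7090/475.140) = 0.686.

0.686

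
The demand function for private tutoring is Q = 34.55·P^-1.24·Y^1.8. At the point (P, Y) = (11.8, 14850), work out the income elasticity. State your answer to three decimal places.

1.800

For a multiplicative demand Q = A·P^α·Y^β, the income elasticity is β everywhere.
Here β = 1.8, so η = 1.800.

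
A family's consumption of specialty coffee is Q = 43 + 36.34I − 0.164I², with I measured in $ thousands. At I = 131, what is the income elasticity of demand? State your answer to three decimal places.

At I = 131: Q = 1989.1360.
dQ/dI = 36.34 − 0.328I = -6.62800.
η = (dQ/dI)·(I/Q) = -6.62800 × (131/1989.1360) = -0.437.

-0.437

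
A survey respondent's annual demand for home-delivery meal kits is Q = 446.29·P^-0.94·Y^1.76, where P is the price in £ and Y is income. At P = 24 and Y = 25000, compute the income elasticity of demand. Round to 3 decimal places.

For a multiplicative demand Q = A·P^α·Y^β, the income elasticity is β everywhere.
Here β = 1.76, so η = 1.760.

1.760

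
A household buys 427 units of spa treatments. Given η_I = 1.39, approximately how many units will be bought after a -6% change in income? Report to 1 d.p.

%ΔQ ≈ η × %ΔI = 1.39 × (-6%) = -8.34%.
New Q ≈ 427 × (1 − 0.0834) = 391.4.

391.4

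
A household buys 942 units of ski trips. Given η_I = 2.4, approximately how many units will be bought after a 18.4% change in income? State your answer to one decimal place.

%ΔQ ≈ η × %ΔI = 2.4 × 18.4% = 44.16%.
New Q ≈ 942 × (1 + 0.4416) = 1358.0.

1358.0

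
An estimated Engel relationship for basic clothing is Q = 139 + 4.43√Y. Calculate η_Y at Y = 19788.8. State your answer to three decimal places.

0.409

At Y = 19788.8: Q = 762.180.
dQ/dY = 4.43/(2√Y) = 0.0157458 at this income.
η = (dQ/dY)·(Y/Q) = 0.0157458 × (19788.8/762.180) = 0.409.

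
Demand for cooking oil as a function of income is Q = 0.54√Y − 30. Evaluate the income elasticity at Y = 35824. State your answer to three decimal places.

0.708

At Y = 35824: Q = 72.207.
dQ/dY = 0.54/(2√Y) = 0.00142652 at this income.
η = (dQ/dY)·(Y/Q) = 0.00142652 × (35824/72.207) = 0.708.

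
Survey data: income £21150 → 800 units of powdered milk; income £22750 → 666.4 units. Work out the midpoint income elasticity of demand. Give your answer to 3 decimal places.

-2.500

ΔQ = 666.4 − 800 = -133.6; midpoint Q̄ = (800 + 666.4)/2 = 733.2.
ΔI = 22750 − 21150 = 1600; midpoint Ī = (21150 + 22750)/2 = 21950.
η = (ΔQ/Q̄) ÷ (ΔI/Ī) = (-133.6/733.2) ÷ (1600/21950) = -2.500.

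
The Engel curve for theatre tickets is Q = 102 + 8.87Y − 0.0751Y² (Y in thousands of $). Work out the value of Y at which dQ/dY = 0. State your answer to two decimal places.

59.05

dQ/dY = 8.87 − 0.1502Y.
The good is inferior where dQ/dY < 0. Setting dQ/dY = 0 gives Y = 8.87 / 0.1502 = 59.05.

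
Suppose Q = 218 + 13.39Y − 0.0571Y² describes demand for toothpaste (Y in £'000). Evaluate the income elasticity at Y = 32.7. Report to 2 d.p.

At Y = 32.7: Q = 594.7965.
dQ/dY = 13.39 − 0.1142Y = 9.65566.
η = (dQ/dY)·(Y/Q) = 9.65566 × (32.7/594.7965) = 0.53.

0.53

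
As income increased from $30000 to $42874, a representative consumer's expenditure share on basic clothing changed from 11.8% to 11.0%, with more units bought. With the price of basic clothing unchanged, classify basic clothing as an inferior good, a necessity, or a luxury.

necessity

Quantity rises but the budget share falls as income rises, so 0 < η < 1.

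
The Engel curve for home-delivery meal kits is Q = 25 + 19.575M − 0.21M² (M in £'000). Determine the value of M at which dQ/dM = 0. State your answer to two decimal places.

dQ/dM = 19.575 − 0.42M.
The good is inferior where dQ/dM < 0. Setting dQ/dM = 0 gives M = 19.575 / 0.42 = 46.61.

46.61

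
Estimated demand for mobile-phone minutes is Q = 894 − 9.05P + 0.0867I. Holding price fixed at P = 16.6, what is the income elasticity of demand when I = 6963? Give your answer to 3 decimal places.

At P = 16.6, I = 6963: Q = 1347.462.
Holding P constant, ∂Q/∂I = 0.0867.
η_I = (∂Q/∂I)·(I/Q) = 0.0867 × (6963/1347.462) = 0.448.

0.448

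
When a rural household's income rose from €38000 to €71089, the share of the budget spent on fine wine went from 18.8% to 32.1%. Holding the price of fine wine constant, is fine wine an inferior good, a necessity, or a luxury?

The budget share rises as income rises, so η > 1.

luxury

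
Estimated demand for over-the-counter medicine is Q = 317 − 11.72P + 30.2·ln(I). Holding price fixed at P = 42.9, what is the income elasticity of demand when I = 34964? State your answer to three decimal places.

At P = 42.9, I = 34964: Q = 130.167.
Holding P constant, ∂Q/∂I = 30.2/I = 0.000863746.
η_I = (∂Q/∂I)·(I/Q) = 0.000863746 × (34964/130.167) = 0.232.

0.232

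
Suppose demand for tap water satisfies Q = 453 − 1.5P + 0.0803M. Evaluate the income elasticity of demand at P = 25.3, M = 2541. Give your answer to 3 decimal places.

At P = 25.3, M = 2541: Q = 619.092.
Holding P constant, ∂Q/∂M = 0.0803.
η_M = (∂Q/∂M)·(M/Q) = 0.0803 × (2541/619.092) = 0.330.

0.330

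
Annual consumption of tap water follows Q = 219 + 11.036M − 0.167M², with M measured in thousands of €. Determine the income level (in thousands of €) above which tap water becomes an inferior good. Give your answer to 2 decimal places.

dQ/dM = 11.036 − 0.334M.
The good is inferior where dQ/dM < 0. Setting dQ/dM = 0 gives M = 11.036 / 0.334 = 33.04.

33.04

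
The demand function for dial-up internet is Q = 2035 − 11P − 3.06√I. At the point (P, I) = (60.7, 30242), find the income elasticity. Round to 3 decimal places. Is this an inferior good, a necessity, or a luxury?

At P = 60.7, I = 30242: Q = 835.159.
Holding P constant, ∂Q/∂I = -3.06/(2√I) = -0.00879804.
η_I = (∂Q/∂I)·(I/Q) = -0.00879804 × (30242/835.159) = -0.319.
Since η < 0, this is an inferior good.

-0.319 (inferior good)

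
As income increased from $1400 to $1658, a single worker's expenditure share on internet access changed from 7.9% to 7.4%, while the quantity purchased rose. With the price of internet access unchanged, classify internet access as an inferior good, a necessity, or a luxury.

Quantity rises but the budget share falls as income rises, so 0 < η < 1.

necessity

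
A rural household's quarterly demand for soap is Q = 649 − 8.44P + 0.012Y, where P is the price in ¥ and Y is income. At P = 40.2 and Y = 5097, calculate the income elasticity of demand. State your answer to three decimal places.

0.165

At P = 40.2, Y = 5097: Q = 370.876.
Holding P constant, ∂Q/∂Y = 0.012.
η_Y = (∂Q/∂Y)·(Y/Q) = 0.012 × (5097/370.876) = 0.165.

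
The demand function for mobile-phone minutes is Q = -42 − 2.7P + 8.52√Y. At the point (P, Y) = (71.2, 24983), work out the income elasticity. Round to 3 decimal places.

0.605

At P = 71.2, Y = 24983: Q = 1112.432.
Holding P constant, ∂Q/∂Y = 8.52/(2√Y) = 0.0269518.
η_Y = (∂Q/∂Y)·(Y/Q) = 0.0269518 × (24983/1112.432) = 0.605.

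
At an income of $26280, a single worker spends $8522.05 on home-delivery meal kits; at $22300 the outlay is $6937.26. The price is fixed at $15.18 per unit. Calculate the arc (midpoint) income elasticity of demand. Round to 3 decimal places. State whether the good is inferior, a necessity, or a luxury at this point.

With a constant price, Q₁ = 8522.05/15.18 = 561.400 and Q₂ = 6937.26/15.18 = 457.000 (equivalently, work directly with expenditure since P cancels).
Midpoint %ΔQ = (6937.26 − 8522.05)/7729.66 = -0.20503; midpoint %ΔI = (22300 − 26280)/24290 = -0.16385.
η = -0.20503 / -0.16385 = 1.251.
η > 1 ⇒ luxury.

1.251 (luxury)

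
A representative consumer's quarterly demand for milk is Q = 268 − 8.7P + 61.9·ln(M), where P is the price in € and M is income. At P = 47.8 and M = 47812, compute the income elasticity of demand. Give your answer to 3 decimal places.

0.119

At P = 47.8, M = 47812: Q = 519.114.
Holding P constant, ∂Q/∂M = 61.9/M = 0.00129465.
η_M = (∂Q/∂M)·(M/Q) = 0.00129465 × (47812/519.114) = 0.119.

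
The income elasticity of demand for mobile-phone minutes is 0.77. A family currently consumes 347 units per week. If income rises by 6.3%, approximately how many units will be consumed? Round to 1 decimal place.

%ΔQ ≈ η × %ΔI = 0.77 × 6.3% = 4.851%.
New Q ≈ 347 × (1 + 0.04851) = 363.8.

363.8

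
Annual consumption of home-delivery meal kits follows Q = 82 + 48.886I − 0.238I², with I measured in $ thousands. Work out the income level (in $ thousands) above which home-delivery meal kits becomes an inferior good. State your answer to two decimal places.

102.70

dQ/dI = 48.886 − 0.476I.
The good is inferior where dQ/dI < 0. Setting dQ/dI = 0 gives I = 48.886 / 0.476 = 102.70.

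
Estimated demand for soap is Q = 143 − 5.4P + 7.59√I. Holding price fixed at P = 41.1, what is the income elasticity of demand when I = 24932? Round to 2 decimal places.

0.54

At P = 41.1, I = 24932: Q = 1119.511.
Holding P constant, ∂Q/∂I = 7.59/(2√I) = 0.0240344.
η_I = (∂Q/∂I)·(I/Q) = 0.0240344 × (24932/1119.511) = 0.54.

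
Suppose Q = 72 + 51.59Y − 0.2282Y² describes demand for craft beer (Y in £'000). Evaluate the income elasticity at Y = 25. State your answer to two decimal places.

0.82

At Y = 25: Q = 1219.1250.
dQ/dY = 51.59 − 0.4564Y = 40.18000.
η = (dQ/dY)·(Y/Q) = 40.18000 × (25/1219.1250) = 0.82.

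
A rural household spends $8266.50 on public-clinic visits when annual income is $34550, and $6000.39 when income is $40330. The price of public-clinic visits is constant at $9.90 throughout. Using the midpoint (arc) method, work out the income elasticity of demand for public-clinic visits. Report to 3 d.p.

-2.058

With a constant price, Q₁ = 8266.50/9.90 = 835.000 and Q₂ = 6000.39/9.90 = 606.100 (equivalently, work directly with expenditure since P cancels).
Midpoint %ΔQ = (6000.39 − 8266.50)/7133.45 = -0.31767; midpoint %ΔI = (40330 − 34550)/37440 = 0.15438.
η = -0.31767 / 0.15438 = -2.058.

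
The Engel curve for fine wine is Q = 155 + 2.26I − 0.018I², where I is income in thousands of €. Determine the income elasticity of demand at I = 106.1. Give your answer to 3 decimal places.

-0.861

At I = 106.1: Q = 192.1562.
dQ/dI = 2.26 − 0.036I = -1.55960.
η = (dQ/dI)·(I/Q) = -1.55960 × (106.1/192.1562) = -0.861.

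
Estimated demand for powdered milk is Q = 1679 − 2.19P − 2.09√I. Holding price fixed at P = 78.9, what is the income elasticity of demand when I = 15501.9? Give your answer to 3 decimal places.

At P = 78.9, I = 15501.9: Q = 1245.990.
Holding P constant, ∂Q/∂I = -2.09/(2√I) = -0.00839313.
η_I = (∂Q/∂I)·(I/Q) = -0.00839313 × (15501.9/1245.990) = -0.104.

-0.104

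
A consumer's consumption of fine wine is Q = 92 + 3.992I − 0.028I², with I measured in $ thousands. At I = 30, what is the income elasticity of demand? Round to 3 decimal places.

0.372

At I = 30: Q = 186.5600.
dQ/dI = 3.992 − 0.056I = 2.31200.
η = (dQ/dI)·(I/Q) = 2.31200 × (30/186.5600) = 0.372.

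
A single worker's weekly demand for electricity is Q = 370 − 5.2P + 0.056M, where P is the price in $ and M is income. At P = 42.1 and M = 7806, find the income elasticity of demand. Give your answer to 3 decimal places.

0.743

At P = 42.1, M = 7806: Q = 588.216.
Holding P constant, ∂Q/∂M = 0.056.
η_M = (∂Q/∂M)·(M/Q) = 0.056 × (7806/588.216) = 0.743.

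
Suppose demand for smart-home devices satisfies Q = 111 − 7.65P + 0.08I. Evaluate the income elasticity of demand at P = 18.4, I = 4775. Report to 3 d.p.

At P = 18.4, I = 4775: Q = 352.240.
Holding P constant, ∂Q/∂I = 0.08.
η_I = (∂Q/∂I)·(I/Q) = 0.08 × (4775/352.240) = 1.084.

1.084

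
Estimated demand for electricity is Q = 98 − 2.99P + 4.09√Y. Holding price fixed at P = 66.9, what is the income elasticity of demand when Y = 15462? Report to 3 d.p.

At P = 66.9, Y = 15462: Q = 406.545.
Holding P constant, ∂Q/∂Y = 4.09/(2√Y) = 0.016446.
η_Y = (∂Q/∂Y)·(Y/Q) = 0.016446 × (15462/406.545) = 0.625.

0.625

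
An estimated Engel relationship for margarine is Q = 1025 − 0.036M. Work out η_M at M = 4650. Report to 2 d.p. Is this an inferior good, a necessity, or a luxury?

-0.20 (inferior good)

At M = 4650: Q = 857.600.
dQ/dM = −0.036.
η = (dQ/dM)·(M/Q) = -0.036 × (4650/857.600) = -0.20.
Since η < 0, the good is an inferior good.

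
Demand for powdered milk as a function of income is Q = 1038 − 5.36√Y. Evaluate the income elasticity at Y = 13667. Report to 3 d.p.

-0.762

At Y = 13667: Q = 411.384.
dQ/dY = -5.36/(2√Y) = -0.0229244 at this income.
η = (dQ/dY)·(Y/Q) = -0.0229244 × (13667/411.384) = -0.762.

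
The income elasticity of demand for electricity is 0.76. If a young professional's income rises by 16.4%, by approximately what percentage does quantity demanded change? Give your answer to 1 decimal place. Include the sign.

12.5%

%ΔQ ≈ η × %ΔI = 0.76 × 16.4% = 12.5%.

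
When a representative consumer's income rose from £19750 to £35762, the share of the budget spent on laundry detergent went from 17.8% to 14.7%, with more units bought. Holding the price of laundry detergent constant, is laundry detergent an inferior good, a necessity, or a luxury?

necessity

Quantity rises but the budget share falls as income rises, so 0 < η < 1.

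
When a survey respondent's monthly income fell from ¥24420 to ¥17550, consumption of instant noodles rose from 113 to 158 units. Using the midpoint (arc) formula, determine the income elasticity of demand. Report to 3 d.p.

ΔQ = 158 − 113 = 45; midpoint Q̄ = (113 + 158)/2 = 135.5.
ΔI = 17550 − 24420 = -6870; midpoint Ī = (24420 + 17550)/2 = 20985.
η = (ΔQ/Q̄) ÷ (ΔI/Ī) = (45/135.5) ÷ (-6870/20985) = -1.014.

-1.014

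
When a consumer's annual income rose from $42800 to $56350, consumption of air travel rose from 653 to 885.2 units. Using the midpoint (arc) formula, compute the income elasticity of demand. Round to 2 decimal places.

ΔQ = 885.2 − 653 = 232.2; midpoint Q̄ = (653 + 885.2)/2 = 769.1.
ΔI = 56350 − 42800 = 13550; midpoint Ī = (42800 + 56350)/2 = 49575.
η = (ΔQ/Q̄) ÷ (ΔI/Ī) = (232.2/769.1) ÷ (13550/49575) = 1.10.

1.10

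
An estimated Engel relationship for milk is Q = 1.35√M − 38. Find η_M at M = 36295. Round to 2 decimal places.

At M = 36295: Q = 219.192.
dQ/dM = 1.35/(2√M) = 0.00354308 at this income.
η = (dQ/dM)·(M/Q) = 0.00354308 × (36295/219.192) = 0.59.

0.59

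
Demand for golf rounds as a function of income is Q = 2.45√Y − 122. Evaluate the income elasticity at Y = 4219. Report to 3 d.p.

At Y = 4219: Q = 37.137.
dQ/dY = 2.45/(2√Y) = 0.0188596 at this income.
η = (dQ/dY)·(Y/Q) = 0.0188596 × (4219/37.137) = 2.143.

2.143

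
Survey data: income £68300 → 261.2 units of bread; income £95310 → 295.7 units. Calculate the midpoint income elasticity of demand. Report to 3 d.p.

0.375

ΔQ = 295.7 − 261.2 = 34.5; midpoint Q̄ = (261.2 + 295.7)/2 = 278.45.
ΔI = 95310 − 68300 = 27010; midpoint Ī = (68300 + 95310)/2 = 81805.
η = (ΔQ/Q̄) ÷ (ΔI/Ī) = (34.5/278.45) ÷ (27010/81805) = 0.375.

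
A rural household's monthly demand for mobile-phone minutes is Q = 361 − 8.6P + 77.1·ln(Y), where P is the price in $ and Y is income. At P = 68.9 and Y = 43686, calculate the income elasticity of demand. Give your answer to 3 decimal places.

0.130

At P = 68.9, Y = 43686: Q = 592.257.
Holding P constant, ∂Q/∂Y = 77.1/Y = 0.00176487.
η_Y = (∂Q/∂Y)·(Y/Q) = 0.00176487 × (43686/592.257) = 0.130.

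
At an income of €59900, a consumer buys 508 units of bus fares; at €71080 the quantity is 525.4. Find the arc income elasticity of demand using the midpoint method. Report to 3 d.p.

0.197

ΔQ = 525.4 − 508 = 17.4; midpoint Q̄ = (508 + 525.4)/2 = 516.7.
ΔI = 71080 − 59900 = 11180; midpoint Ī = (59900 + 71080)/2 = 65490.
η = (ΔQ/Q̄) ÷ (ΔI/Ī) = (17.4/516.7) ÷ (11180/65490) = 0.197.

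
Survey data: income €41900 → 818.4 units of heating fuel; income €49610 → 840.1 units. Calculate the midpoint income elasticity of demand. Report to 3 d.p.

ΔQ = 840.1 − 818.4 = 21.7; midpoint Q̄ = (818.4 + 840.1)/2 = 829.25.
ΔI = 49610 − 41900 = 7710; midpoint Ī = (41900 + 49610)/2 = 45755.
η = (ΔQ/Q̄) ÷ (ΔI/Ī) = (21.7/829.25) ÷ (7710/45755) = 0.155.

0.155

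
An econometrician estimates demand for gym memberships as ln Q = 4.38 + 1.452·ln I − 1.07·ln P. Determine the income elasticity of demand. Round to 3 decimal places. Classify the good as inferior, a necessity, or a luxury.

1.452 (luxury)

In a log-linear demand, the coefficient on ln I is the income elasticity.
So η = 1.452.
η > 1 ⇒ luxury.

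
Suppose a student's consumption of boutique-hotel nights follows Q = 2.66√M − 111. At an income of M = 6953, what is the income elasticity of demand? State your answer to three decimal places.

At M = 6953: Q = 110.803.
dQ/dM = 2.66/(2√M) = 0.0159502 at this income.
η = (dQ/dM)·(M/Q) = 0.0159502 × (6953/110.803) = 1.001.

1.001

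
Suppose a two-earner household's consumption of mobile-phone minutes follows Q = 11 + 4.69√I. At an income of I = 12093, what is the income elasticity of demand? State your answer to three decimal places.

0.490

At I = 12093: Q = 526.751.
dQ/dI = 4.69/(2√I) = 0.0213244 at this income.
η = (dQ/dI)·(I/Q) = 0.0213244 × (12093/526.751) = 0.490.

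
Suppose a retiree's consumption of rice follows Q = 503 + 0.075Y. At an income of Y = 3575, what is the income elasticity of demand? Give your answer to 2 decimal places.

0.35

At Y = 3575: Q = 771.125.
dQ/dY = 0.075.
η = (dQ/dY)·(Y/Q) = 0.075 × (3575/771.125) = 0.35.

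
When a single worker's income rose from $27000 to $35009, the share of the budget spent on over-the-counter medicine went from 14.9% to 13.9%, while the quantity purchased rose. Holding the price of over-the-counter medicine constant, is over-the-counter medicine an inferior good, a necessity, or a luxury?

Quantity rises but the budget share falls as income rises, so 0 < η < 1.

necessity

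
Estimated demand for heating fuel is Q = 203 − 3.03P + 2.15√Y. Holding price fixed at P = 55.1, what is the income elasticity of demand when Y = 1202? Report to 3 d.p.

At P = 55.1, Y = 1202: Q = 110.587.
Holding P constant, ∂Q/∂Y = 2.15/(2√Y) = 0.0310067.
η_Y = (∂Q/∂Y)·(Y/Q) = 0.0310067 × (1202/110.587) = 0.337.

0.337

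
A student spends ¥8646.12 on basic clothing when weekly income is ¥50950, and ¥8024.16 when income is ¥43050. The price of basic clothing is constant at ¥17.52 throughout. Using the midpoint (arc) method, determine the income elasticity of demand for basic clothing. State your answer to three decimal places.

0.444

With a constant price, Q₁ = 8646.12/17.52 = 493.500 and Q₂ = 8024.16/17.52 = 458.000 (equivalently, work directly with expenditure since P cancels).
Midpoint %ΔQ = (8024.16 − 8646.12)/8335.14 = -0.07462; midpoint %ΔI = (43050 − 50950)/47000 = -0.16809.
η = -0.07462 / -0.16809 = 0.444.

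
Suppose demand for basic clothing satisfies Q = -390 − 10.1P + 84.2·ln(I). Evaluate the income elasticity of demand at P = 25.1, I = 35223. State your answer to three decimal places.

0.354

At P = 25.1, I = 35223: Q = 238.018.
Holding P constant, ∂Q/∂I = 84.2/I = 0.00239048.
η_I = (∂Q/∂I)·(I/Q) = 0.00239048 × (35223/238.018) = 0.354.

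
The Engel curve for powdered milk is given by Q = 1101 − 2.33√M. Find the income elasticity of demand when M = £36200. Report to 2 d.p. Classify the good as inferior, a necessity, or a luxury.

At M = 36200: Q = 657.687.
dQ/dM = -2.33/(2√M) = -0.0061231 at this income.
η = (dQ/dM)·(M/Q) = -0.0061231 × (36200/657.687) = -0.34.
Since η < 0, the good is an inferior good.

-0.34 (inferior good)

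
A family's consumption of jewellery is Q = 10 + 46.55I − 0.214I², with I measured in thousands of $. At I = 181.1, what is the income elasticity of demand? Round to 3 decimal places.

At I = 181.1: Q = 1421.6021.
dQ/dI = 46.55 − 0.428I = -30.96080.
η = (dQ/dI)·(I/Q) = -30.96080 × (181.1/1421.6021) = -3.944.

-3.944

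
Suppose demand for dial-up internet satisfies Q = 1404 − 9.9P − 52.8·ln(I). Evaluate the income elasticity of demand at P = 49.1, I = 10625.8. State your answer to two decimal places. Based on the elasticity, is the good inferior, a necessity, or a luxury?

At P = 49.1, I = 10625.8: Q = 428.399.
Holding P constant, ∂Q/∂I = -52.8/I = -0.00496904.
η_I = (∂Q/∂I)·(I/Q) = -0.00496904 × (10625.8/428.399) = -0.12.
Since η < 0, this is an inferior good.

-0.12 (inferior good)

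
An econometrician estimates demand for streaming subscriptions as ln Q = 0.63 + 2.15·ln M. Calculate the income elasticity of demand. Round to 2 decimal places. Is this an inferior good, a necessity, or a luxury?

2.15 (luxury)

In a log-linear demand, the coefficient on ln M is the income elasticity.
So η = 2.15.
η > 1 ⇒ luxury.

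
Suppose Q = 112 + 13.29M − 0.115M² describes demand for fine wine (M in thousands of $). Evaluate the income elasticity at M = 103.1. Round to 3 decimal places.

-4.136

At M = 103.1: Q = 259.7938.
dQ/dM = 13.29 − 0.23M = -10.42300.
η = (dQ/dM)·(M/Q) = -10.42300 × (103.1/259.7938) = -4.136.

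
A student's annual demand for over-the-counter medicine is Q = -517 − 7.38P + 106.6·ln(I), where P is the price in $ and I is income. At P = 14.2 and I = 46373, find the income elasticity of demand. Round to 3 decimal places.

At P = 14.2, I = 46373: Q = 523.565.
Holding P constant, ∂Q/∂I = 106.6/I = 0.00229875.
η_I = (∂Q/∂I)·(I/Q) = 0.00229875 × (46373/523.565) = 0.204.

0.204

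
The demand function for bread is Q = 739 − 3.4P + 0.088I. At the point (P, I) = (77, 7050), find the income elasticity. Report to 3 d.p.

0.565

At P = 77, I = 7050: Q = 1097.600.
Holding P constant, ∂Q/∂I = 0.088.
η_I = (∂Q/∂I)·(I/Q) = 0.088 × (7050/1097.600) = 0.565.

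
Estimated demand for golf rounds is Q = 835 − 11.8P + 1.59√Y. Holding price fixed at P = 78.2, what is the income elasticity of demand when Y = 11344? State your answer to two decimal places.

At P = 78.2, Y = 11344: Q = 81.588.
Holding P constant, ∂Q/∂Y = 1.59/(2√Y) = 0.00746421.
η_Y = (∂Q/∂Y)·(Y/Q) = 0.00746421 × (11344/81.588) = 1.04.

1.04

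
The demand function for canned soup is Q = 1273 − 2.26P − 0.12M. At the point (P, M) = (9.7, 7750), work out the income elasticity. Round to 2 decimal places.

At P = 9.7, M = 7750: Q = 321.078.
Holding P constant, ∂Q/∂M = −0.12.
η_M = (∂Q/∂M)·(M/Q) = -0.12 × (7750/321.078) = -2.90.

-2.90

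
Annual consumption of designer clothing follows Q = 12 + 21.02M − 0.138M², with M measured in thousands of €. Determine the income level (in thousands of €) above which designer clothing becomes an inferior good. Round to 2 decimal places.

76.16

dQ/dM = 21.02 − 0.276M.
The good is inferior where dQ/dM < 0. Setting dQ/dM = 0 gives M = 21.02 / 0.276 = 76.16.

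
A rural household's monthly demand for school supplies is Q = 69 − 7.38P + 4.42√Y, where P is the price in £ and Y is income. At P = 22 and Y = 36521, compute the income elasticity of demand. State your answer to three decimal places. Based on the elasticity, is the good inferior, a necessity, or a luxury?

At P = 22, Y = 36521: Q = 751.323.
Holding P constant, ∂Q/∂Y = 4.42/(2√Y) = 0.0115643.
η_Y = (∂Q/∂Y)·(Y/Q) = 0.0115643 × (36521/751.323) = 0.562.
Since 0 < η < 1, this is a necessity.

0.562 (necessity)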